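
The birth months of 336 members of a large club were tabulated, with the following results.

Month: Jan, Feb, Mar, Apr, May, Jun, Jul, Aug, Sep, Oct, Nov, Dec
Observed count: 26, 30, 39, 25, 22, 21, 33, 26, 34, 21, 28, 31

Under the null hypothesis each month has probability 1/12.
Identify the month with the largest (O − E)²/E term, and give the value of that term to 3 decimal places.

Under H₀ each category has probability 1/12, so each expected count is 336/12 = 28.
χ² = (26−28)²/28 + (30−28)²/28 + (39−28)²/28 + (25−28)²/28 + (22−28)²/28 + (21−28)²/28 + (33−28)²/28 + (26−28)²/28 + (34−28)²/28 + (21−28)²/28 + (28−28)²/28 + (31−28)²/28
   = 0.1429 + 0.1429 + 4.3214 + 0.3214 + 1.2857 + 1.7500 + 0.8929 + 0.1429 + 1.2857 + 1.7500 + 0.0000 + 0.3214
The largest term is for Mar: 4.321.

Mar, 4.321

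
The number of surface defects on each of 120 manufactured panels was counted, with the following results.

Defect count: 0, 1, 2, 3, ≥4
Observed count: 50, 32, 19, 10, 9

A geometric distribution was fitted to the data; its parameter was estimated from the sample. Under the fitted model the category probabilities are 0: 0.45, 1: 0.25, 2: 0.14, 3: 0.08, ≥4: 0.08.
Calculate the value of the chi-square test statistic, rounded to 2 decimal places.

0.77

Expected counts E_i = n·p_i: 120×0.45 = 54, 120×0.25 = 30, 120×0.14 = 16.8, 120×0.08 = 9.6, 120×0.08 = 9.6.
0: (50 − 54)²/54 = 16/54 = 0.296
1: (32 − 30)²/30 = 4/30 = 0.133
2: (19 − 16.8)²/16.8 = 4.84/16.8 = 0.288
3: (10 − 9.6)²/9.6 = 0.16/9.6 = 0.017
≥4: (9 − 9.6)²/9.6 = 0.36/9.6 = 0.038
Sum = 0.77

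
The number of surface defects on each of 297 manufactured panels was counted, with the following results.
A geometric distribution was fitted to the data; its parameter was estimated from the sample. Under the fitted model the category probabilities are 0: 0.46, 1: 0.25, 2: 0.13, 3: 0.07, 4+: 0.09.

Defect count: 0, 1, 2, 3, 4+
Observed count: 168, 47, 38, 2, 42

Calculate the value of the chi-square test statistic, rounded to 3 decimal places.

Expected counts E_i = n·p_i: 297×0.46 = 136.62, 297×0.25 = 74.25, 297×0.13 = 38.61, 297×0.07 = 20.79, 297×0.09 = 26.73.
cat         O        E   (O−E)²/E
0         168   136.62     7.2076
1          47    74.25    10.0008
2          38    38.61     0.0096
3           2    20.79    16.9824
4+         42    26.73     8.7233
Sum = 42.924

42.924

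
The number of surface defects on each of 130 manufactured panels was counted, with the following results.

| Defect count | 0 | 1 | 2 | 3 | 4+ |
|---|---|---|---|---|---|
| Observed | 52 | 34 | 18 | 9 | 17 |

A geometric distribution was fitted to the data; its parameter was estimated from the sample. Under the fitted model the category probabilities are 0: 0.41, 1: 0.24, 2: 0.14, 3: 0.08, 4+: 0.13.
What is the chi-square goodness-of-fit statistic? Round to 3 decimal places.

Expected counts E_i = n·p_i: 130×0.41 = 53.3, 130×0.24 = 31.2, 130×0.14 = 18.2, 130×0.08 = 10.4, 130×0.13 = 16.9.
cat         O        E   (O−E)²/E
0          52     53.3     0.0317
1          34     31.2     0.2513
2          18     18.2     0.0022
3           9     10.4     0.1885
4+         17     16.9     0.0006
Sum = 0.474

0.474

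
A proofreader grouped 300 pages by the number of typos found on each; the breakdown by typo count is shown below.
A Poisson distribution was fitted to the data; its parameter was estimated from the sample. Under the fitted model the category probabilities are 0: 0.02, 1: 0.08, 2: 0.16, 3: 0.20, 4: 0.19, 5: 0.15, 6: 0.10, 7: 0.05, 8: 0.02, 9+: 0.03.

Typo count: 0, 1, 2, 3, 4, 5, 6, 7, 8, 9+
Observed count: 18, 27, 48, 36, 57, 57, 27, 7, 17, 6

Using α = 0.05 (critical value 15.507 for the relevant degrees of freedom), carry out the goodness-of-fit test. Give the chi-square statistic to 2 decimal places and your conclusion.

Expected counts E_i = n·p_i: 300×0.02 = 6, 300×0.08 = 24, 300×0.16 = 48, 300×0.20 = 60, 300×0.19 = 57, 300×0.15 = 45, 300×0.10 = 30, 300×0.05 = 15, 300×0.02 = 6, 300×0.03 = 9.
0: (18 − 6)²/6 = 144/6 = 24.000
1: (27 − 24)²/24 = 9/24 = 0.375
2: (48 − 48)²/48 = 0/48 = 0.000
3: (36 − 60)²/60 = 576/60 = 9.600
4: (57 − 57)²/57 = 0/57 = 0.000
5: (57 − 45)²/45 = 144/45 = 3.200
6: (27 − 30)²/30 = 9/30 = 0.300
7: (7 − 15)²/15 = 64/15 = 4.267
8: (17 − 6)²/6 = 121/6 = 20.167
9+: (6 − 9)²/9 = 9/9 = 1.000
Sum = 62.91
df = 8. Since 62.91 > 15.507, we reject H₀.

62.91; reject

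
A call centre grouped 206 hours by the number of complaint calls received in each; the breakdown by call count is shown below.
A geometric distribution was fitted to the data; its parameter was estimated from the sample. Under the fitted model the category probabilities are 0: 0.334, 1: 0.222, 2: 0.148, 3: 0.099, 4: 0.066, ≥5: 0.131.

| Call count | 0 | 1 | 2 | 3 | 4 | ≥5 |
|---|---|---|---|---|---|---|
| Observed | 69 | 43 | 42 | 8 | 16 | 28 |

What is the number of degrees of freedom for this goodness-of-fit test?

4

There are k = 6 categories and 1 parameter estimated from the data, so df = 6 − 1 − 1 = 4.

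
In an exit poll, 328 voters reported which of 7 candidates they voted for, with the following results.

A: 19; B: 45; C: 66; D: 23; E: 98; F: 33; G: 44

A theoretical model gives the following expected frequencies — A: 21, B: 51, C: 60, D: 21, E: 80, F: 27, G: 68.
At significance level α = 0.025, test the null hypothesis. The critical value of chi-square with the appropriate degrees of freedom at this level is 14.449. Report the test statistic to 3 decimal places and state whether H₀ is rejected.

15.541; reject

cat         O        E   (O−E)²/E
A          19       21     0.1905
B          45       51     0.7059
C          66       60     0.6000
D          23       21     0.1905
E          98       80     4.0500
F          33       27     1.3333
G          44       68     8.4706
Sum = 15.541
df = 6. Since 15.541 > 14.449, we reject H₀.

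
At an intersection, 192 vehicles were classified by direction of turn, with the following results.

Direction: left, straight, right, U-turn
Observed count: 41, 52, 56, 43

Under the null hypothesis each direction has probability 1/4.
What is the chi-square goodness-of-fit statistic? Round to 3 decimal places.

3.208

Expected count for each of the 4 categories: 192/4 = 48.
left: (41 − 48)²/48 = 49/48 = 1.0208
straight: (52 − 48)²/48 = 16/48 = 0.3333
right: (56 − 48)²/48 = 64/48 = 1.3333
U-turn: (43 − 48)²/48 = 25/48 = 0.5208
Sum = 3.208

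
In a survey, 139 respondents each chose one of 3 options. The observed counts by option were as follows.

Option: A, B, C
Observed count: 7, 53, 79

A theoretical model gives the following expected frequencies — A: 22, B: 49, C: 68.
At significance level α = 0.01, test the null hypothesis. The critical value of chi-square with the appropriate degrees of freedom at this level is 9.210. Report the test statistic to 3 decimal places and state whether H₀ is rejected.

12.333; reject

A: (7 − 22)²/22 = 225/22 = 10.2273
B: (53 − 49)²/49 = 16/49 = 0.3265
C: (79 − 68)²/68 = 121/68 = 1.7794
Sum = 12.333
df = 2. Since 12.333 > 9.210, we reject H₀.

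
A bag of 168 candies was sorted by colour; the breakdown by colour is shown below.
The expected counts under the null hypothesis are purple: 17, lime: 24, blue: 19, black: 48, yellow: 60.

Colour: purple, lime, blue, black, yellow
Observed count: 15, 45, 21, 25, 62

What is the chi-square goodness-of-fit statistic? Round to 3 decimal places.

purple: (15 − 17)²/17 = 4/17 = 0.2353
lime: (45 − 24)²/24 = 441/24 = 18.3750
blue: (21 − 19)²/19 = 4/19 = 0.2105
black: (25 − 48)²/48 = 529/48 = 11.0208
yellow: (62 − 60)²/60 = 4/60 = 0.0667
Sum = 29.908

29.908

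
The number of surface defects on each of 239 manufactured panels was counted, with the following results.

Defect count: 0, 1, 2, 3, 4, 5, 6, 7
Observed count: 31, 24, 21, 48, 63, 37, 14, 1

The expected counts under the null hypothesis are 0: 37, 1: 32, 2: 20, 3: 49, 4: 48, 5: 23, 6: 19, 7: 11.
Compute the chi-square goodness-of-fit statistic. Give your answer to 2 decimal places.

26.66

χ² = (31−37)²/37 + (24−32)²/32 + (21−20)²/20 + (48−49)²/49 + (63−48)²/48 + (37−23)²/23 + (14−19)²/19 + (1−11)²/11
   = 0.973 + 2.000 + 0.050 + 0.020 + 4.688 + 8.522 + 1.316 + 9.091
Sum = 26.66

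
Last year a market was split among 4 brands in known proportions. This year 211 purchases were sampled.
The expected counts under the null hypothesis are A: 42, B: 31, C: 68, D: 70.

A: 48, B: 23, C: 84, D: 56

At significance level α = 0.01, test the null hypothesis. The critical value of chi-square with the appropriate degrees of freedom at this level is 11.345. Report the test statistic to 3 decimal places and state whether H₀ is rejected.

A: (48 − 42)²/42 = 36/42 = 0.8571
B: (23 − 31)²/31 = 64/31 = 2.0645
C: (84 − 68)²/68 = 256/68 = 3.7647
D: (56 − 70)²/70 = 196/70 = 2.8000
Sum = 9.486
df = 3. Since 9.486 < 11.345, we do not reject H₀.

9.486; do not reject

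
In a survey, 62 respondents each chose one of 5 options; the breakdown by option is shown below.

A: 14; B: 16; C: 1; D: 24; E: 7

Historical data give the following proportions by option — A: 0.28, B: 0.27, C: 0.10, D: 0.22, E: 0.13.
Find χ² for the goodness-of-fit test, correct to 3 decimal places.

13.052

Expected counts E_i = n·p_i: 62×0.28 = 17.36, 62×0.27 = 16.74, 62×0.10 = 6.2, 62×0.22 = 13.64, 62×0.13 = 8.06.
cat         O        E   (O−E)²/E
A          14    17.36     0.6503
B          16    16.74     0.0327
C           1      6.2     4.3613
D          24    13.64     7.8687
E           7     8.06     0.1394
Sum = 13.052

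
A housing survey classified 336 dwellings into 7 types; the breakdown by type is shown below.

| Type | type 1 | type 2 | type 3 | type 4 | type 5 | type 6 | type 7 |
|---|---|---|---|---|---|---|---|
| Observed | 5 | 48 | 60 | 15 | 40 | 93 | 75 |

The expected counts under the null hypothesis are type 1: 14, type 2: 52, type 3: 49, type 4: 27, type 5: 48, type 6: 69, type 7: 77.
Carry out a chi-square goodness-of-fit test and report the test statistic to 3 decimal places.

23.629

cat         O        E   (O−E)²/E
type 1      5       14     5.7857
type 2     48       52     0.3077
type 3     60       49     2.4694
type 4     15       27     5.3333
type 5     40       48     1.3333
type 6     93       69     8.3478
type 7     75       77     0.0519
Sum = 23.629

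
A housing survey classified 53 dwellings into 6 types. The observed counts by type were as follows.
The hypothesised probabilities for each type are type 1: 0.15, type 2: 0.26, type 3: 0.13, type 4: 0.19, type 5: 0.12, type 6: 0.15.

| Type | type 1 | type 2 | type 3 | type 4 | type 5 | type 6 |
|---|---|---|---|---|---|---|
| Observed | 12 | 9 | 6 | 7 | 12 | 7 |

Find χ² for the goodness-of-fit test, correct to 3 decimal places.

9.887

Expected counts E_i = n·p_i: 53×0.15 = 7.95, 53×0.26 = 13.78, 53×0.13 = 6.89, 53×0.19 = 10.07, 53×0.12 = 6.36, 53×0.15 = 7.95.
cat         O        E   (O−E)²/E
type 1     12     7.95     2.0632
type 2      9    13.78     1.6581
type 3      6     6.89     0.1150
type 4      7    10.07     0.9359
type 5     12     6.36     5.0015
type 6      7     7.95     0.1135
Sum = 9.887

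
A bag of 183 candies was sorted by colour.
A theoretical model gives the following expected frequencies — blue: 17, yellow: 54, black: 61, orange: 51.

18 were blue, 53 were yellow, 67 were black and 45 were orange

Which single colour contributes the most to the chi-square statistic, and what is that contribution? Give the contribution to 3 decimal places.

orange, 0.706

χ² = (18−17)²/17 + (53−54)²/54 + (67−61)²/61 + (45−51)²/51
   = 0.0588 + 0.0185 + 0.5902 + 0.7059
The largest term is for orange: 0.706.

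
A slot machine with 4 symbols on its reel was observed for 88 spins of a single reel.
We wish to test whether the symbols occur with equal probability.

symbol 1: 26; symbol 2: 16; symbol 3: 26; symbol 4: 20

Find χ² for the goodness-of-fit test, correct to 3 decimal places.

3.273

Expected count for each of the 4 categories: 88/4 = 22.
symbol 1: (26 − 22)²/22 = 16/22 = 0.7273
symbol 2: (16 − 22)²/22 = 36/22 = 1.6364
symbol 3: (26 − 22)²/22 = 16/22 = 0.7273
symbol 4: (20 − 22)²/22 = 4/22 = 0.1818
Sum = 3.273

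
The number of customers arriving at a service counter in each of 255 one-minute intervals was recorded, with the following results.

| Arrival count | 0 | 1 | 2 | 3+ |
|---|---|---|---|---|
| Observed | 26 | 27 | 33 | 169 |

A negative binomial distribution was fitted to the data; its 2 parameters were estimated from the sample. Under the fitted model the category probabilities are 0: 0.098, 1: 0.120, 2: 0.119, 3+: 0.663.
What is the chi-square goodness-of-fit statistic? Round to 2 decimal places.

Expected counts E_i = n·p_i: 255×0.098 = 24.99, 255×0.120 = 30.6, 255×0.119 = 30.345, 255×0.663 = 169.065.
0: (26 − 24.99)²/24.99 = 1.0201/24.99 = 0.041
1: (27 − 30.6)²/30.6 = 12.96/30.6 = 0.424
2: (33 − 30.345)²/30.345 = 7.049025/30.345 = 0.232
3+: (169 − 169.065)²/169.065 = 0.004225/169.065 = 0.000
Sum = 0.70

0.70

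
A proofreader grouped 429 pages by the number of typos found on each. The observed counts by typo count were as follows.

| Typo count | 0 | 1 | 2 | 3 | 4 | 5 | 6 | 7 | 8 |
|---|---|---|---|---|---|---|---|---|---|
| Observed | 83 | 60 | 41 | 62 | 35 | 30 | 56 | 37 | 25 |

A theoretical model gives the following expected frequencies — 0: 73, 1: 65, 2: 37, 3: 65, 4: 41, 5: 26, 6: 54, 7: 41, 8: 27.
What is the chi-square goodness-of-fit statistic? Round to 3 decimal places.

4.431

cat         O        E   (O−E)²/E
0          83       73     1.3699
1          60       65     0.3846
2          41       37     0.4324
3          62       65     0.1385
4          35       41     0.8780
5          30       26     0.6154
6          56       54     0.0741
7          37       41     0.3902
8          25       27     0.1481
Sum = 4.431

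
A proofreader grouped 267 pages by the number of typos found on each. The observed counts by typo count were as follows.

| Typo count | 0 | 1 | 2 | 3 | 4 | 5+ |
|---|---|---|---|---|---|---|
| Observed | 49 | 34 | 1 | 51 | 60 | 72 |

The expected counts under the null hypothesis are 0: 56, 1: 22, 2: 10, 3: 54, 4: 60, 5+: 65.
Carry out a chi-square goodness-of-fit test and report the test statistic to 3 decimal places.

cat         O        E   (O−E)²/E
0          49       56     0.8750
1          34       22     6.5455
2           1       10     8.1000
3          51       54     0.1667
4          60       60     0.0000
5+         72       65     0.7538
Sum = 16.441

16.441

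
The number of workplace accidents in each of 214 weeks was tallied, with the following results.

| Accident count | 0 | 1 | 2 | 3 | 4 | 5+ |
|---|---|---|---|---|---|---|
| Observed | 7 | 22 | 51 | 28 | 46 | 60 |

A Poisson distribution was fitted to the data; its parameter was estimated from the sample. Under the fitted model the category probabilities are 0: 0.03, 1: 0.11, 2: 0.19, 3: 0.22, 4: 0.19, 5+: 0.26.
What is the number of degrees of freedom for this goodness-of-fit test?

4

There are k = 6 categories and 1 parameter estimated from the data, so df = 6 − 1 − 1 = 4.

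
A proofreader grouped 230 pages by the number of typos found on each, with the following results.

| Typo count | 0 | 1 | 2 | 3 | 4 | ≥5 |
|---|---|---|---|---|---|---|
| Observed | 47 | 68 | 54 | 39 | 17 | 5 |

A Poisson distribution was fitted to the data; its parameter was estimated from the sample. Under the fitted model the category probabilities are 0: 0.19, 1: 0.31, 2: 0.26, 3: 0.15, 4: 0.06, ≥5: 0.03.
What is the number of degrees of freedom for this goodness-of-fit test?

4

There are k = 6 categories and 1 parameter estimated from the data, so df = 6 − 1 − 1 = 4.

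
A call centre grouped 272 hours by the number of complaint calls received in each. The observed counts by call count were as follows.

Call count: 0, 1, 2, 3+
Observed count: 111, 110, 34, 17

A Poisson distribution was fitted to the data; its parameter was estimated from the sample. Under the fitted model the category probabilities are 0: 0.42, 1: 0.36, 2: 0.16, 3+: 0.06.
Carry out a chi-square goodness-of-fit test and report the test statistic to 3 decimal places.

Expected counts E_i = n·p_i: 272×0.42 = 114.24, 272×0.36 = 97.92, 272×0.16 = 43.52, 272×0.06 = 16.32.
χ² = (111−114.24)²/114.24 + (110−97.92)²/97.92 + (34−43.52)²/43.52 + (17−16.32)²/16.32
   = 0.0919 + 1.4903 + 2.0825 + 0.0283
Sum = 3.693

3.693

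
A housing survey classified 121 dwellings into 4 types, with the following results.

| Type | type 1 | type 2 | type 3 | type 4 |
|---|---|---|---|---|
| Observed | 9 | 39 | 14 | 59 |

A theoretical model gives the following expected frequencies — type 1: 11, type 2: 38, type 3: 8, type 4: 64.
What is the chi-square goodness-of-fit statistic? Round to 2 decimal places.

5.28

cat         O        E   (O−E)²/E
type 1      9       11      0.364
type 2     39       38      0.026
type 3     14        8      4.500
type 4     59       64      0.391
Sum = 5.28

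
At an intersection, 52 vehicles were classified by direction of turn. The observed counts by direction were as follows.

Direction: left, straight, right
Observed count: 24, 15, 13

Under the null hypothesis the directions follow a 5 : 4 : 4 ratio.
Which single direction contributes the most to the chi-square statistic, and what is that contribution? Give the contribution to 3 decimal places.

Ratio total = 13. Expected counts: 52×5/13 = 20, 52×4/13 = 16, 52×4/13 = 16.
left: (24 − 20)²/20 = 16/20 = 0.8000
straight: (15 − 16)²/16 = 1/16 = 0.0625
right: (13 − 16)²/16 = 9/16 = 0.5625
The largest term is for left: 0.800.

left, 0.800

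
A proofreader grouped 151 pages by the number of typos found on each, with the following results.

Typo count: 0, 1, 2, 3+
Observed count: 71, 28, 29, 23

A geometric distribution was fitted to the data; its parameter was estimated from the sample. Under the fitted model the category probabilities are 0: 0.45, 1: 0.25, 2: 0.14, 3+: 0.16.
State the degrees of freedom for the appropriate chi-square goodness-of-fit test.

2

There are k = 4 categories and 1 parameter estimated from the data, so df = 4 − 1 − 1 = 2.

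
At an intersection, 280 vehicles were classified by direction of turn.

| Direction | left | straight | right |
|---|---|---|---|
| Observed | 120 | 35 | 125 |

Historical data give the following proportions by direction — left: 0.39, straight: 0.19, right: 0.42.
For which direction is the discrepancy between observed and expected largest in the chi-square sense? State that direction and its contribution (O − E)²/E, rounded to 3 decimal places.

Expected counts E_i = n·p_i: 280×0.39 = 109.2, 280×0.19 = 53.2, 280×0.42 = 117.6.
cat           O        E   (O−E)²/E
left        120    109.2     1.0681
straight     35     53.2     6.2263
right       125    117.6     0.4656
The largest term is for straight: 6.226.

straight, 6.226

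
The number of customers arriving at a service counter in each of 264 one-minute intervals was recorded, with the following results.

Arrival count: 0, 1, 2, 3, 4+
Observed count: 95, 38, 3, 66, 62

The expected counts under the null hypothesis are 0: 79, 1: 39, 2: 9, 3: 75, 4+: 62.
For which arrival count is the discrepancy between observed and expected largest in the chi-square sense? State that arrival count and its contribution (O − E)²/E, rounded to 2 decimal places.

0: (95 − 79)²/79 = 256/79 = 3.241
1: (38 − 39)²/39 = 1/39 = 0.026
2: (3 − 9)²/9 = 36/9 = 4.000
3: (66 − 75)²/75 = 81/75 = 1.080
4+: (62 − 62)²/62 = 0/62 = 0.000
The largest term is for 2: 4.00.

2, 4.00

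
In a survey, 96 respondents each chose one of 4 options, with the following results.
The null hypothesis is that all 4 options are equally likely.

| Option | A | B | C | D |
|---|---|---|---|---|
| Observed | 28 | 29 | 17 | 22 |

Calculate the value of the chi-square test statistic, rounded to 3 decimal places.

Expected count for each of the 4 categories: 96/4 = 24.
A: (28 − 24)²/24 = 16/24 = 0.6667
B: (29 − 24)²/24 = 25/24 = 1.0417
C: (17 − 24)²/24 = 49/24 = 2.0417
D: (22 − 24)²/24 = 4/24 = 0.1667
Sum = 3.917

3.917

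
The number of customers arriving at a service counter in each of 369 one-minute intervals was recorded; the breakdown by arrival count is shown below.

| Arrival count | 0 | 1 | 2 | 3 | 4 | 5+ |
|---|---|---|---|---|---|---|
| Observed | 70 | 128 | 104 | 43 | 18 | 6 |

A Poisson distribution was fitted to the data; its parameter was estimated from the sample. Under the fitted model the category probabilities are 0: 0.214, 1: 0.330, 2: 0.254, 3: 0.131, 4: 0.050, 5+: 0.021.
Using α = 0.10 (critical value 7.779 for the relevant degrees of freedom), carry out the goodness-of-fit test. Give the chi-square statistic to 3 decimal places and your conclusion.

Expected counts E_i = n·p_i: 369×0.214 = 78.966, 369×0.330 = 121.77, 369×0.254 = 93.726, 369×0.131 = 48.339, 369×0.050 = 18.45, 369×0.021 = 7.749.
χ² = (70−78.966)²/78.966 + (128−121.77)²/121.77 + (104−93.726)²/93.726 + (43−48.339)²/48.339 + (18−18.45)²/18.45 + (6−7.749)²/7.749
   = 1.0180 + 0.3187 + 1.1262 + 0.5897 + 0.0110 + 0.3948
Sum = 3.458
df = 4. Since 3.458 < 7.779, we do not reject H₀.

3.458; do not reject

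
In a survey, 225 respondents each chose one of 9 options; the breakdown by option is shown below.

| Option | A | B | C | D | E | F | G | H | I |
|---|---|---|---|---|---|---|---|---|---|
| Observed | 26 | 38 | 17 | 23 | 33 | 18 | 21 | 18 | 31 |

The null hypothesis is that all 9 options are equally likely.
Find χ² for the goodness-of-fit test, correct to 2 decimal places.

Under H₀ each category has probability 1/9, so each expected count is 225/9 = 25.
χ² = (26−25)²/25 + (38−25)²/25 + (17−25)²/25 + (23−25)²/25 + (33−25)²/25 + (18−25)²/25 + (21−25)²/25 + (18−25)²/25 + (31−25)²/25
   = 0.040 + 6.760 + 2.560 + 0.160 + 2.560 + 1.960 + 0.640 + 1.960 + 1.440
Sum = 18.08

18.08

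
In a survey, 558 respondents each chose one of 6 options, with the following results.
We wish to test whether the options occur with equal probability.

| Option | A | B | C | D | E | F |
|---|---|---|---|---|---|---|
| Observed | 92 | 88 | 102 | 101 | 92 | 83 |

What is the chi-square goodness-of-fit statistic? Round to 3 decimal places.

2.925

Under H₀ each category has probability 1/6, so each expected count is 558/6 = 93.
A: (92 − 93)²/93 = 1/93 = 0.0108
B: (88 − 93)²/93 = 25/93 = 0.2688
C: (102 − 93)²/93 = 81/93 = 0.8710
D: (101 − 93)²/93 = 64/93 = 0.6882
E: (92 − 93)²/93 = 1/93 = 0.0108
F: (83 − 93)²/93 = 100/93 = 1.0753
Sum = 2.925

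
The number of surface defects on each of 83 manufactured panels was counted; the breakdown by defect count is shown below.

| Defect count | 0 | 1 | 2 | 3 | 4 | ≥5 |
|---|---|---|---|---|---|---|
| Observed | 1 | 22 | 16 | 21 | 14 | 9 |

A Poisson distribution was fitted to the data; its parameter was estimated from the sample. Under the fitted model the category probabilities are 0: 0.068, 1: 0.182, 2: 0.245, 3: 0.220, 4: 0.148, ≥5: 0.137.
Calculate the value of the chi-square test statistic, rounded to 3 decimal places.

9.037

Expected counts E_i = n·p_i: 83×0.068 = 5.644, 83×0.182 = 15.106, 83×0.245 = 20.335, 83×0.220 = 18.26, 83×0.148 = 12.284, 83×0.137 = 11.371.
χ² = (1−5.644)²/5.644 + (22−15.106)²/15.106 + (16−20.335)²/20.335 + (21−18.26)²/18.26 + (14−12.284)²/12.284 + (9−11.371)²/11.371
   = 3.8212 + 3.1462 + 0.9241 + 0.4112 + 0.2397 + 0.4944
Sum = 9.037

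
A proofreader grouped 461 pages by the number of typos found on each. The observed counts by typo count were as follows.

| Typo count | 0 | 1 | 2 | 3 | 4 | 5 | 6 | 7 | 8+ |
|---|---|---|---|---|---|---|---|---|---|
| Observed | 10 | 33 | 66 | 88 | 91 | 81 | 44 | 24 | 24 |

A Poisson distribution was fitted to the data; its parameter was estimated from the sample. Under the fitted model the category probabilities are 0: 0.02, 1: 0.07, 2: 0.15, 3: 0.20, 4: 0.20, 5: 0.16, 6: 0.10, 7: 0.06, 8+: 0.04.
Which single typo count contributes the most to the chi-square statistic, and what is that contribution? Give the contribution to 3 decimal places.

Expected counts E_i = n·p_i: 461×0.02 = 9.22, 461×0.07 = 32.27, 461×0.15 = 69.15, 461×0.20 = 92.2, 461×0.20 = 92.2, 461×0.16 = 73.76, 461×0.10 = 46.1, 461×0.06 = 27.66, 461×0.04 = 18.44.
χ² = (10−9.22)²/9.22 + (33−32.27)²/32.27 + (66−69.15)²/69.15 + (88−92.2)²/92.2 + (91−92.2)²/92.2 + (81−73.76)²/73.76 + (44−46.1)²/46.1 + (24−27.66)²/27.66 + (24−18.44)²/18.44
   = 0.0660 + 0.0165 + 0.1435 + 0.1913 + 0.0156 + 0.7107 + 0.0957 + 0.4843 + 1.6764
The largest term is for 8+: 1.676.

8+, 1.676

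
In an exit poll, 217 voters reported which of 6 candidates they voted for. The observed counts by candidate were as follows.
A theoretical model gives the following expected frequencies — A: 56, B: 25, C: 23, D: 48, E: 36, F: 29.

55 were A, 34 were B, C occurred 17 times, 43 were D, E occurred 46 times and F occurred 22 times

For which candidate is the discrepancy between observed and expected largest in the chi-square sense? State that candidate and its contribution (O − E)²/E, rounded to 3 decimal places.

cat         O        E   (O−E)²/E
A          55       56     0.0179
B          34       25     3.2400
C          17       23     1.5652
D          43       48     0.5208
E          46       36     2.7778
F          22       29     1.6897
The largest term is for B: 3.240.

B, 3.240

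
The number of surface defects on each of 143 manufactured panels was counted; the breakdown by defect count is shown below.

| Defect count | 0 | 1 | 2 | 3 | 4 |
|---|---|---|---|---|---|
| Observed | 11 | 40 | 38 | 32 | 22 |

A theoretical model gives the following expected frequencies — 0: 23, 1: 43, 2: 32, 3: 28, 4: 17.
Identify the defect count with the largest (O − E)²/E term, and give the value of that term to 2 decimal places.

0, 6.26

cat         O        E   (O−E)²/E
0          11       23      6.261
1          40       43      0.209
2          38       32      1.125
3          32       28      0.571
4          22       17      1.471
The largest term is for 0: 6.26.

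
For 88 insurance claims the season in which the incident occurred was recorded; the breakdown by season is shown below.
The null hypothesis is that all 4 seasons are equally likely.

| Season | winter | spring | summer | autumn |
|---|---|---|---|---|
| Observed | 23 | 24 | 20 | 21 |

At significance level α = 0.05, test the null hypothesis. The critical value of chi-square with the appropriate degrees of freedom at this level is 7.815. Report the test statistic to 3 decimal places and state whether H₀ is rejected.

Expected count for each of the 4 categories: 88/4 = 22.
winter: (23 − 22)²/22 = 1/22 = 0.0455
spring: (24 − 22)²/22 = 4/22 = 0.1818
summer: (20 − 22)²/22 = 4/22 = 0.1818
autumn: (21 − 22)²/22 = 1/22 = 0.0455
Sum = 0.455
df = 3. Since 0.455 < 7.815, we do not reject H₀.

0.455; do not reject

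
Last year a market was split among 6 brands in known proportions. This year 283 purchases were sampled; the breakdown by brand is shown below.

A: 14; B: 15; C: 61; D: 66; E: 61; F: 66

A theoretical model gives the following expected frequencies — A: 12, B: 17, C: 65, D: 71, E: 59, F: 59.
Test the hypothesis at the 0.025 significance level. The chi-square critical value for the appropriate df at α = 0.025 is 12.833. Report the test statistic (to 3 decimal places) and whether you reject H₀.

2.065; do not reject

A: (14 − 12)²/12 = 4/12 = 0.3333
B: (15 − 17)²/17 = 4/17 = 0.2353
C: (61 − 65)²/65 = 16/65 = 0.2462
D: (66 − 71)²/71 = 25/71 = 0.3521
E: (61 − 59)²/59 = 4/59 = 0.0678
F: (66 − 59)²/59 = 49/59 = 0.8305
Sum = 2.065
df = 5. Since 2.065 < 12.833, we do not reject H₀.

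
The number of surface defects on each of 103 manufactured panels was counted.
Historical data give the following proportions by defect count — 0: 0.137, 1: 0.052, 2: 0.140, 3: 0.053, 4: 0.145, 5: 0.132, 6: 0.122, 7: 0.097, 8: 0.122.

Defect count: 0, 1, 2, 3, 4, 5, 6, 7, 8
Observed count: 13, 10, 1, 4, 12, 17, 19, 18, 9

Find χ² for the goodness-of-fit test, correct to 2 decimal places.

Expected counts E_i = n·p_i: 103×0.137 = 14.111, 103×0.052 = 5.356, 103×0.140 = 14.42, 103×0.053 = 5.459, 103×0.145 = 14.935, 103×0.132 = 13.596, 103×0.122 = 12.566, 103×0.097 = 9.991, 103×0.122 = 12.566.
χ² = (13−14.111)²/14.111 + (10−5.356)²/5.356 + (1−14.42)²/14.42 + (4−5.459)²/5.459 + (12−14.935)²/14.935 + (17−13.596)²/13.596 + (19−12.566)²/12.566 + (18−9.991)²/9.991 + (9−12.566)²/12.566
   = 0.087 + 4.027 + 12.489 + 0.390 + 0.577 + 0.852 + 3.294 + 6.420 + 1.012
Sum = 29.15

29.15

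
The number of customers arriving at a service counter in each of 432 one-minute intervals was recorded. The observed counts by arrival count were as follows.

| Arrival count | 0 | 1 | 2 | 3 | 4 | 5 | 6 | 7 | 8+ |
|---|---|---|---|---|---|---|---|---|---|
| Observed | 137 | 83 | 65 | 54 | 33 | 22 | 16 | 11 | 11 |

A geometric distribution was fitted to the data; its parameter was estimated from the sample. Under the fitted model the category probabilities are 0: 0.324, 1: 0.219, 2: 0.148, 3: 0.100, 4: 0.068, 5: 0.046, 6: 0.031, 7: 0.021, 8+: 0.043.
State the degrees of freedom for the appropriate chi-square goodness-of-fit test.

There are k = 9 categories and 1 parameter estimated from the data, so df = 9 − 1 − 1 = 7.

7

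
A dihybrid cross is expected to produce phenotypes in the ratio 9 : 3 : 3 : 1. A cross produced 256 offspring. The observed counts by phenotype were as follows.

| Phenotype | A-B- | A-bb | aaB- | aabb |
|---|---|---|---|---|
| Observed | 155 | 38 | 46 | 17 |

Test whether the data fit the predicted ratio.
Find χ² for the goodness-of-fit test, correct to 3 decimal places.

Ratio total = 16. Expected counts: 256×9/16 = 144, 256×3/16 = 48, 256×3/16 = 48, 256×1/16 = 16.
A-B-: (155 − 144)²/144 = 121/144 = 0.8403
A-bb: (38 − 48)²/48 = 100/48 = 2.0833
aaB-: (46 − 48)²/48 = 4/48 = 0.0833
aabb: (17 − 16)²/16 = 1/16 = 0.0625
Sum = 3.069

3.069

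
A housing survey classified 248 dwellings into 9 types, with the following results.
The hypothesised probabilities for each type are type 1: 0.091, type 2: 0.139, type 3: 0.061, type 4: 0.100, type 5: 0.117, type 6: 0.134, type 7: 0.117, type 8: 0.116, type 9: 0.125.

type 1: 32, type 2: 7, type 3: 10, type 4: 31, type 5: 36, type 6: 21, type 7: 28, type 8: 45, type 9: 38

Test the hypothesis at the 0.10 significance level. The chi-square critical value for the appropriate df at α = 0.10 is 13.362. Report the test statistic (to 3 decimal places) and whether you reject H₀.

Expected counts E_i = n·p_i: 248×0.091 = 22.568, 248×0.139 = 34.472, 248×0.061 = 15.128, 248×0.100 = 24.8, 248×0.117 = 29.016, 248×0.134 = 33.232, 248×0.117 = 29.016, 248×0.116 = 28.768, 248×0.125 = 31.
cat         O        E   (O−E)²/E
type 1     32   22.568     3.9420
type 2      7   34.472    21.8934
type 3     10   15.128     1.7383
type 4     31     24.8     1.5500
type 5     36   29.016     1.6810
type 6     21   33.232     4.5023
type 7     28   29.016     0.0356
type 8     45   28.768     9.1587
type 9     38       31     1.5806
Sum = 46.082
df = 8. Since 46.082 > 13.362, we reject H₀.

46.082; reject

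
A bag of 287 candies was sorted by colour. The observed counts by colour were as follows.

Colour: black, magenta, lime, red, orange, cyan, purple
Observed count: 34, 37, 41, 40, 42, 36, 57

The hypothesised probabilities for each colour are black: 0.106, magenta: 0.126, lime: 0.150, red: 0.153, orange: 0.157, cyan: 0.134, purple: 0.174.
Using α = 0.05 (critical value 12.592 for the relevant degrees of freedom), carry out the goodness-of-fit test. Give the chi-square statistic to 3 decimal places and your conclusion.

2.250; do not reject

Expected counts E_i = n·p_i: 287×0.106 = 30.422, 287×0.126 = 36.162, 287×0.150 = 43.05, 287×0.153 = 43.911, 287×0.157 = 45.059, 287×0.134 = 38.458, 287×0.174 = 49.938.
black: (34 − 30.422)²/30.422 = 12.802084/30.422 = 0.4208
magenta: (37 − 36.162)²/36.162 = 0.702244/36.162 = 0.0194
lime: (41 − 43.05)²/43.05 = 4.2025/43.05 = 0.0976
red: (40 − 43.911)²/43.911 = 15.295921/43.911 = 0.3483
orange: (42 − 45.059)²/45.059 = 9.357481/45.059 = 0.2077
cyan: (36 − 38.458)²/38.458 = 6.041764/38.458 = 0.1571
purple: (57 − 49.938)²/49.938 = 49.871844/49.938 = 0.9987
Sum = 2.250
df = 6. Since 2.250 < 12.592, we do not reject H₀.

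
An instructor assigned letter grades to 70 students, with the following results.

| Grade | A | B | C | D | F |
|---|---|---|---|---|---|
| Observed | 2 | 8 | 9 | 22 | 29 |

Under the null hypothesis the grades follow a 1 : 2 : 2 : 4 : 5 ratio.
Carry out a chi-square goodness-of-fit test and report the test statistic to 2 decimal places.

Ratio total = 14. Expected counts: 70×1/14 = 5, 70×2/14 = 10, 70×2/14 = 10, 70×4/14 = 20, 70×5/14 = 25.
A: (2 − 5)²/5 = 9/5 = 1.800
B: (8 − 10)²/10 = 4/10 = 0.400
C: (9 − 10)²/10 = 1/10 = 0.100
D: (22 − 20)²/20 = 4/20 = 0.200
F: (29 − 25)²/25 = 16/25 = 0.640
Sum = 3.14

3.14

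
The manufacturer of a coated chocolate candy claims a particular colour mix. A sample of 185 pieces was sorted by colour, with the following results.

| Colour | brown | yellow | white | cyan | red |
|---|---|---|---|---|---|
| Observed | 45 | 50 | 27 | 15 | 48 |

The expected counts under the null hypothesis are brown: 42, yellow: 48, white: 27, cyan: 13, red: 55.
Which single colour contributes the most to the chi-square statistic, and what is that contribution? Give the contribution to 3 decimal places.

red, 0.891

cat         O        E   (O−E)²/E
brown      45       42     0.2143
yellow     50       48     0.0833
white      27       27     0.0000
cyan       15       13     0.3077
red        48       55     0.8909
The largest term is for red: 0.891.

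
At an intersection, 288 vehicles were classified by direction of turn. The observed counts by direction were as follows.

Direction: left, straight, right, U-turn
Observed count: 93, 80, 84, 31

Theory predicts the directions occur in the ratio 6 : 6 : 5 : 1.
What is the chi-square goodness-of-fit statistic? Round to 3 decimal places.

Ratio total = 18. Expected counts: 288×6/18 = 96, 288×6/18 = 96, 288×5/18 = 80, 288×1/18 = 16.
χ² = (93−96)²/96 + (80−96)²/96 + (84−80)²/80 + (31−16)²/16
   = 0.0938 + 2.6667 + 0.2000 + 14.0625
Sum = 17.023

17.023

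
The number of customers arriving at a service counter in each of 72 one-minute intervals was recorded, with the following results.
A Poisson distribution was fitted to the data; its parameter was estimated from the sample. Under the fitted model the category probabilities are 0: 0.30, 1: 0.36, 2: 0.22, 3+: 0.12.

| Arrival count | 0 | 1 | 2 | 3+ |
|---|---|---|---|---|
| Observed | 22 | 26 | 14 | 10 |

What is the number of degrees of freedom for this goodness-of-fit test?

There are k = 4 categories and 1 parameter estimated from the data, so df = 4 − 1 − 1 = 2.

2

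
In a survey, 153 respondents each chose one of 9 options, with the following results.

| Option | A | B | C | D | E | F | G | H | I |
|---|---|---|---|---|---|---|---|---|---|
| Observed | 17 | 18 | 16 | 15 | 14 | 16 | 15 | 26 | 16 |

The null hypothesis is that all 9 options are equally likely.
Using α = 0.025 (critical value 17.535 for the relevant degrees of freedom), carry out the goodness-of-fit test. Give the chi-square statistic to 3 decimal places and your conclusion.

Expected count for each of the 9 categories: 153/9 = 17.
cat         O        E   (O−E)²/E
A          17       17     0.0000
B          18       17     0.0588
C          16       17     0.0588
D          15       17     0.2353
E          14       17     0.5294
F          16       17     0.0588
G          15       17     0.2353
H          26       17     4.7647
I          16       17     0.0588
Sum = 6.000
df = 8. Since 6.000 < 17.535, we do not reject H₀.

6.000; do not reject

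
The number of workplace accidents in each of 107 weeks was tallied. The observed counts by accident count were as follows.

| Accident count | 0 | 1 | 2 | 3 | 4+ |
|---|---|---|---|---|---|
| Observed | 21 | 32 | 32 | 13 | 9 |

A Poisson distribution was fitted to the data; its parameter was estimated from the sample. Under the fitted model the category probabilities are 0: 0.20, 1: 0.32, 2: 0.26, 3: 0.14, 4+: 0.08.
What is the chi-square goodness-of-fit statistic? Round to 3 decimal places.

Expected counts E_i = n·p_i: 107×0.20 = 21.4, 107×0.32 = 34.24, 107×0.26 = 27.82, 107×0.14 = 14.98, 107×0.08 = 8.56.
cat         O        E   (O−E)²/E
0          21     21.4     0.0075
1          32    34.24     0.1465
2          32    27.82     0.6281
3          13    14.98     0.2617
4+          9     8.56     0.0226
Sum = 1.066

1.066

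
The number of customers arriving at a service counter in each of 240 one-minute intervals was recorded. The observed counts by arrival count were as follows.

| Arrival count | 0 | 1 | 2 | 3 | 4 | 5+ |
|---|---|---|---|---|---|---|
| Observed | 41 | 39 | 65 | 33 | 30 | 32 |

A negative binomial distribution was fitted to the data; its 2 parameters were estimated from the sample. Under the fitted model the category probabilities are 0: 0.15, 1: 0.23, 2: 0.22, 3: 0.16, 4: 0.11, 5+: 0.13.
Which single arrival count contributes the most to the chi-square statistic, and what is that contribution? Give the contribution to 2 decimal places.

1, 4.75

Expected counts E_i = n·p_i: 240×0.15 = 36, 240×0.23 = 55.2, 240×0.22 = 52.8, 240×0.16 = 38.4, 240×0.11 = 26.4, 240×0.13 = 31.2.
cat         O        E   (O−E)²/E
0          41       36      0.694
1          39     55.2      4.754
2          65     52.8      2.819
3          33     38.4      0.759
4          30     26.4      0.491
5+         32     31.2      0.021
The largest term is for 1: 4.75.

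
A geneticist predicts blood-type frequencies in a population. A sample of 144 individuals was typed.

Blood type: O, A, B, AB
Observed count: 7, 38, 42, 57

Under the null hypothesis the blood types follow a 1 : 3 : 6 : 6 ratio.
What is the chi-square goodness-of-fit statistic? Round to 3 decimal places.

Ratio total = 16. Expected counts: 144×1/16 = 9, 144×3/16 = 27, 144×6/16 = 54, 144×6/16 = 54.
χ² = (7−9)²/9 + (38−27)²/27 + (42−54)²/54 + (57−54)²/54
   = 0.4444 + 4.4815 + 2.6667 + 0.1667
Sum = 7.759

7.759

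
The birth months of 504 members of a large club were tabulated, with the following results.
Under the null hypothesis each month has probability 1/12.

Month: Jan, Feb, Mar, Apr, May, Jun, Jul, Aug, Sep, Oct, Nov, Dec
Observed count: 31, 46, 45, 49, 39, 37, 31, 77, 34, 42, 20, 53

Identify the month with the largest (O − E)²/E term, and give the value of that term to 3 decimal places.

Aug, 29.167

Under H₀ each category has probability 1/12, so each expected count is 504/12 = 42.
Jan: (31 − 42)²/42 = 121/42 = 2.8810
Feb: (46 − 42)²/42 = 16/42 = 0.3810
Mar: (45 − 42)²/42 = 9/42 = 0.2143
Apr: (49 − 42)²/42 = 49/42 = 1.1667
May: (39 − 42)²/42 = 9/42 = 0.2143
Jun: (37 − 42)²/42 = 25/42 = 0.5952
Jul: (31 − 42)²/42 = 121/42 = 2.8810
Aug: (77 − 42)²/42 = 1225/42 = 29.1667
Sep: (34 − 42)²/42 = 64/42 = 1.5238
Oct: (42 − 42)²/42 = 0/42 = 0.0000
Nov: (20 − 42)²/42 = 484/42 = 11.5238
Dec: (53 − 42)²/42 = 121/42 = 2.8810
The largest term is for Aug: 29.167.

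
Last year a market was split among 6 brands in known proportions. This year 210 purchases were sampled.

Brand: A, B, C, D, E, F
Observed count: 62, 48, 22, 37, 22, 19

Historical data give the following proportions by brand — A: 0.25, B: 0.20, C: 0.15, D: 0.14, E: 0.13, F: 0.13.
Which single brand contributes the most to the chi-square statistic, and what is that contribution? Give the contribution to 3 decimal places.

Expected counts E_i = n·p_i: 210×0.25 = 52.5, 210×0.20 = 42, 210×0.15 = 31.5, 210×0.14 = 29.4, 210×0.13 = 27.3, 210×0.13 = 27.3.
χ² = (62−52.5)²/52.5 + (48−42)²/42 + (22−31.5)²/31.5 + (37−29.4)²/29.4 + (22−27.3)²/27.3 + (19−27.3)²/27.3
   = 1.7190 + 0.8571 + 2.8651 + 1.9646 + 1.0289 + 2.5234
The largest term is for C: 2.865.

C, 2.865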